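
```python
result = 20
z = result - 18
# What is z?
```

Trace:
`result = 20` → result = 20
`z = result - 18` → z = 2
So z = 2

Answer: 2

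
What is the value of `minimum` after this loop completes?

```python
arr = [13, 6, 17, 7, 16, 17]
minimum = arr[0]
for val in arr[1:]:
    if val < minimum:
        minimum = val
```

Minimum of [13, 6, 17, 7, 16, 17]
`minimum` takes the values: 13 → 6

Answer: 6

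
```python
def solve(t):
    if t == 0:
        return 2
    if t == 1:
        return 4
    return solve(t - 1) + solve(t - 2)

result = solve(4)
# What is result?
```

Build up from base cases: solve(0)=2, solve(1)=4, solve(2)=6, solve(3)=10, solve(4)=16

Answer: 16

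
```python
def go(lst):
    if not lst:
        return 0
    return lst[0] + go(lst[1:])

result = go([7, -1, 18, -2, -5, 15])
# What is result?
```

7 + (-1) + 18 + (-2) + (-5) + 15 + 0 = 32

Answer: 32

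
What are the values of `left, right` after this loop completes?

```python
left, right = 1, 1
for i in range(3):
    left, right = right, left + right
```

Fibonacci: after 3 iterations
`left, right` takes the values: (1, 1) → (1, 2) → (2, 3) → (3, 5)

Answer: 3, 5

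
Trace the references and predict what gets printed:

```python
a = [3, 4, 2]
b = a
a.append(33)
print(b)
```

Key concept: basic list aliasing.
Step by step:
`a = [3, 4, 2]` → a = [3, 4, 2]
`b = a` → b = [3, 4, 2] (same object as a)
`a.append(33)` → a = [3, 4, 2, 33] (same object as b); b = [3, 4, 2, 33] (same object as a)
`print(b)` → prints [3, 4, 2, 33]

Answer: [3, 4, 2, 33]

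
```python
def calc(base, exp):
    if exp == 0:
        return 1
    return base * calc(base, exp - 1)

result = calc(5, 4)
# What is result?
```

calc(5, 4) = 5 * 5 * 5 * 5 = 625

Answer: 625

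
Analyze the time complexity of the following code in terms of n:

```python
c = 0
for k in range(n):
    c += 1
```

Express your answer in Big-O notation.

Each loop level contributes: n. Multiplying the contributions gives O(n).

Answer: O(n)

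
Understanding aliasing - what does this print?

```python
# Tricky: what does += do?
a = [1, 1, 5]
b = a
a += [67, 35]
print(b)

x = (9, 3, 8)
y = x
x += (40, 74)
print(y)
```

Key concept: += behavior differs for mutable vs immutable.
Step by step:
`a = [1, 1, 5]` → a = [1, 1, 5]
`b = a` → b = [1, 1, 5] (same object as a)
`a += [67, 35]` → a = [1, 1, 5, 67, 35] (same object as b); b = [1, 1, 5, 67, 35] (same object as a)
`print(b)` → prints [1, 1, 5, 67, 35]
`x = (9, 3, 8)` → x = (9, 3, 8)
`y = x` → y = (9, 3, 8)
`x += (40, 74)` → x = (9, 3, 8, 40, 74)
`print(y)` → prints (9, 3, 8)

Answer:
[1, 1, 5, 67, 35]
(9, 3, 8)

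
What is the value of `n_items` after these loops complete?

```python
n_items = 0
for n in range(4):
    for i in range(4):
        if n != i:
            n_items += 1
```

4² - 4 (exclude diagonal)
`n_items` takes the values: 0 → 1 → 2 → 3 → 4 → 5 → 6 → 7 → 8 → 9 → 10 → 11 → 12

Answer: 12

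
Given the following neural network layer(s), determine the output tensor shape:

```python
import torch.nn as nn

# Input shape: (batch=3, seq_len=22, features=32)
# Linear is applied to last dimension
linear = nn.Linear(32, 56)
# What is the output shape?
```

Input: (3, 22, 32) -> Output: (3, 22, 56)

Answer: (3, 22, 56)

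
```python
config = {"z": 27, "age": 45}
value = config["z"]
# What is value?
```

Trace:
`config = {"z": 27, "age": 45}` → config = {'z': 27, 'age': 45}
`value = config["z"]` → value = 27
So value = 27

Answer: 27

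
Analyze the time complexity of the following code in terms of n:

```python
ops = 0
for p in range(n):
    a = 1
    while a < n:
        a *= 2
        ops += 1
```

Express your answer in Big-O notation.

Each loop level contributes: n × log n. Multiplying the contributions gives O(n log n).

Answer: O(n log n)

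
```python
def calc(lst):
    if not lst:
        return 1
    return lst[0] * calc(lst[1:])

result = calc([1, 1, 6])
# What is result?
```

Product over [1, 1, 6] = 1 * 1 * 6 = 6

Answer: 6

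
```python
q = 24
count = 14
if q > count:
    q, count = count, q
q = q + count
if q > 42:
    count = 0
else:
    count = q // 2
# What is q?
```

Trace:
`q = 24` → q = 24
`count = 14` → count = 14
`if q > count: ...` → q > count is True → q = 14; count = 24
`q = q + count` → q = 38
`if q > 42: ...` → q > 42 is False, take else branch → count = 19
So q = 38

Answer: 38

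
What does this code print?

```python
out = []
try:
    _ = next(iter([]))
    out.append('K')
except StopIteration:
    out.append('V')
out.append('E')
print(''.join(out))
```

Execution trace: 'V' (except StopIteration) → 'E' (after the try/except). Output: VE

Answer: VE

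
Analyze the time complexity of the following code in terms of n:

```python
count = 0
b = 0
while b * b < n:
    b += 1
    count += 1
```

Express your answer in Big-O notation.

Each loop level contributes: √n. Multiplying the contributions gives O(√n).

Answer: O(√n)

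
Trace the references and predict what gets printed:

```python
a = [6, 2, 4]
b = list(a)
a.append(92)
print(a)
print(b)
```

Key concept: list() constructor creates copy.
Step by step:
`a = [6, 2, 4]` → a = [6, 2, 4]
`b = list(a)` → b = [6, 2, 4]
`a.append(92)` → a = [6, 2, 4, 92]
`print(a)` → prints [6, 2, 4, 92]
`print(b)` → prints [6, 2, 4]

Answer:
[6, 2, 4, 92]
[6, 2, 4]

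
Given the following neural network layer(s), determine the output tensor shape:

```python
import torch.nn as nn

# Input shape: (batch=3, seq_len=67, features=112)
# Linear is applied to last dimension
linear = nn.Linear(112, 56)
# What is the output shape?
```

Input: (3, 67, 112) -> Output: (3, 67, 56)

Answer: (3, 67, 56)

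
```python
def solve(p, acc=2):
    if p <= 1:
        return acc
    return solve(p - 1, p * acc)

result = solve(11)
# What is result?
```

Accumulator trace (n, acc): (11, 2) -> (10, 22) -> (9, 220) -> (8, 1980) -> (7, 15840) -> (6, 110880) -> (5, 665280) -> (4, 3326400) -> (3, 13305600) -> (2, 39916800) -> (1, 79833600) -> return 79833600

Answer: 79833600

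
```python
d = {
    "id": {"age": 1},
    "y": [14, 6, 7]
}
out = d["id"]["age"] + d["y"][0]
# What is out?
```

Trace:
`d = { ...` → d = {'id': {'age': 1}, 'y': [14, 6, 7]}
`out = d["id"]["age"] + d["y"][0]` → out = 15
So out = 15

Answer: 15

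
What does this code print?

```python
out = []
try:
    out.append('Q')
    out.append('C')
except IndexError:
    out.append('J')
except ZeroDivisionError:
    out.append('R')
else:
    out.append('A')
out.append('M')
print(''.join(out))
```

Execution trace: 'Q' (try body) → 'C' (try body, no exception) → 'A' (else) → 'M' (after the try/except). Output: QCAM

Answer: QCAM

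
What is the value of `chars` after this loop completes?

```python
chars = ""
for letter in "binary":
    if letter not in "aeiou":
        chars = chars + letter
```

Remove vowels from 'binary'
`chars` takes the values: "" → "b" → "bn" → "bnr" → "bnry"

Answer: "bnry"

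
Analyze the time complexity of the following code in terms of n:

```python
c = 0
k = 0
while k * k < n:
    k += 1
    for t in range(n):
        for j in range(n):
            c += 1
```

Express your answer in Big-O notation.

Each loop level contributes: √n × n × n. Multiplying the contributions gives O(n^2√n).

Answer: O(n^2√n)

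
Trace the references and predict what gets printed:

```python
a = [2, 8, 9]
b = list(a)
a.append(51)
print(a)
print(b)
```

Key concept: list() constructor creates copy.
Step by step:
`a = [2, 8, 9]` → a = [2, 8, 9]
`b = list(a)` → b = [2, 8, 9]
`a.append(51)` → a = [2, 8, 9, 51]
`print(a)` → prints [2, 8, 9, 51]
`print(b)` → prints [2, 8, 9]

Answer:
[2, 8, 9, 51]
[2, 8, 9]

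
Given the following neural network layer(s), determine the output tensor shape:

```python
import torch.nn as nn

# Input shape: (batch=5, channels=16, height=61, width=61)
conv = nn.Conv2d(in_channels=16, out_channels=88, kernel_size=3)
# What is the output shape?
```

Input: (5, 16, 61, 61) -> Output: (5, 88, 59, 59)

Answer: (5, 88, 59, 59)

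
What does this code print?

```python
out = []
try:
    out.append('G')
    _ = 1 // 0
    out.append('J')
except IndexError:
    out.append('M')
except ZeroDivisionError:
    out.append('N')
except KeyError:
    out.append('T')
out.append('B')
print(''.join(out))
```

Execution trace: 'G' (try body) → 'N' (except ZeroDivisionError) → 'B' (after the try/except). Output: GNB

Answer: GNB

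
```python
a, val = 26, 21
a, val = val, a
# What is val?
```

Trace:
`a, val = 26, 21` → a = 26; val = 21
`a, val = val, a` → a = 21; val = 26
So val = 26

Answer: 26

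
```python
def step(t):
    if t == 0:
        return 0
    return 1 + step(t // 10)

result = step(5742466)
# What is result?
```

Count of digits of 5742466: 7

Answer: 7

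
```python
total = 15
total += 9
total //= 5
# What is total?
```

Trace:
`total = 15` → total = 15
`total += 9` → total = 24
`total //= 5` → total = 4
So total = 4

Answer: 4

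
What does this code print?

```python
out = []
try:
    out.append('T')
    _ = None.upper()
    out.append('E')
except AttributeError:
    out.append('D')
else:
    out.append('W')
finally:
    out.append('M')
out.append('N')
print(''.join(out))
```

Execution trace: 'T' (try body) → 'D' (except AttributeError) → 'M' (finally) → 'N' (after the try/except). Output: TDMN

Answer: TDMN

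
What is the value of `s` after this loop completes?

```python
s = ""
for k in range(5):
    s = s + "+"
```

Repeat '+' 5 times
`s` takes the values: "" → "+" → "++" → "+++" → "++++" → "+++++"

Answer: "+++++"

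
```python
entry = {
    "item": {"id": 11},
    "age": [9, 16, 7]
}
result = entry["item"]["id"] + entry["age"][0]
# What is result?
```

Trace:
`entry = { ...` → entry = {'item': {'id': 11}, 'age': [9, 16, 7]}
`result = entry["item"]["id"] + entry["age"][0]` → result = 20
So result = 20

Answer: 20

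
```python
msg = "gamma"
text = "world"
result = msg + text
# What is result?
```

Trace:
`msg = "gamma"` → msg = 'gamma'
`text = "world"` → text = 'world'
`result = msg + text` → result = 'gammaworld'
So result = 'gammaworld'

Answer: 'gammaworld'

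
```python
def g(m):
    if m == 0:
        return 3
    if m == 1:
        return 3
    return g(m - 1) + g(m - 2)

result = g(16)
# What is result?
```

Build up from base cases: g(0)=3, g(1)=3, g(2)=6, g(3)=9, g(4)=15, g(5)=24, g(6)=39, ..., g(16)=4791

Answer: 4791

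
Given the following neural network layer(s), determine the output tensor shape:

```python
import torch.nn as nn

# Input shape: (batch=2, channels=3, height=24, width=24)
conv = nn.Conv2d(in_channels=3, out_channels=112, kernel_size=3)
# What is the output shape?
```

Input: (2, 3, 24, 24) -> Output: (2, 112, 22, 22)

Answer: (2, 112, 22, 22)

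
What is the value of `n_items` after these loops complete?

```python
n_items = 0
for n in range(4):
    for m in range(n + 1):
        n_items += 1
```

Triangle: 1 + 2 + ... + 4
`n_items` takes the values: 0 → 1 → 2 → 3 → 4 → 5 → 6 → 7 → 8 → 9 → 10

Answer: 10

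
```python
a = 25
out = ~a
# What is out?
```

Trace:
`a = 25` → a = 25
`out = ~a` → out = -26
So out = -26

Answer: -26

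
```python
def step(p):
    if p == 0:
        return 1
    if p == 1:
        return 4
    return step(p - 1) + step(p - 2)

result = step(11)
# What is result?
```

Build up from base cases: step(0)=1, step(1)=4, step(2)=5, step(3)=9, step(4)=14, step(5)=23, step(6)=37, ..., step(11)=411

Answer: 411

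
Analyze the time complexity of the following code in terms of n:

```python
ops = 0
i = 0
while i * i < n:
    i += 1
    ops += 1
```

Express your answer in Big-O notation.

Each loop level contributes: √n. Multiplying the contributions gives O(√n).

Answer: O(√n)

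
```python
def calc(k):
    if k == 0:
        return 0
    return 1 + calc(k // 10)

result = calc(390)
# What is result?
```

Count of digits of 390: 3

Answer: 3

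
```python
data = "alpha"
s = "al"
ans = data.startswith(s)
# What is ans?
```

Trace:
`data = "alpha"` → data = 'alpha'
`s = "al"` → s = 'al'
`ans = data.startswith(s)` → ans = True
So ans = True

Answer: True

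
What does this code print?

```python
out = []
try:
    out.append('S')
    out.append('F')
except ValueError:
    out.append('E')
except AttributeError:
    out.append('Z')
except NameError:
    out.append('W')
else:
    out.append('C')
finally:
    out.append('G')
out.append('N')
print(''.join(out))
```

Execution trace: 'S' (try body) → 'F' (try body, no exception) → 'C' (else) → 'G' (finally) → 'N' (after the try/except). Output: SFCGN

Answer: SFCGN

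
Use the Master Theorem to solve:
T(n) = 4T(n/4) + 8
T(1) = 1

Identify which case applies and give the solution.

a=4, b=4, f(n)=8. log_4(4) = 1. Since c=0 < 1, Case 1 applies: T(n) = Θ(n^log_b(a)) = O(n).

Answer: O(n) - Case 1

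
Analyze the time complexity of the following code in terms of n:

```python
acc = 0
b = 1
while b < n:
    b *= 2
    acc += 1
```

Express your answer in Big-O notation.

Each loop level contributes: log n. Multiplying the contributions gives O(log n).

Answer: O(log n)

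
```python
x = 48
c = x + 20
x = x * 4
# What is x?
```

Trace:
`x = 48` → x = 48
`c = x + 20` → c = 68
`x = x * 4` → x = 192
So x = 192

Answer: 192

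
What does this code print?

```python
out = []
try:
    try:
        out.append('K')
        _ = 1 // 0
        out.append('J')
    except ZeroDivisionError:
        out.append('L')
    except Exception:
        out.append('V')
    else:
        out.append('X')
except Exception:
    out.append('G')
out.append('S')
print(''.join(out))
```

Execution trace: 'K' (inner try body) → 'L' (inner except ZeroDivisionError) → 'S' (after the try/except). Output: KLS

Answer: KLS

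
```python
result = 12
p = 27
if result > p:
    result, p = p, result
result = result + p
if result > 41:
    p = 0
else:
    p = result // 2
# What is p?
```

Trace:
`result = 12` → result = 12
`p = 27` → p = 27
`if result > p: ...` → result > p is False → no variable changes
`result = result + p` → result = 39
`if result > 41: ...` → result > 41 is False, take else branch → p = 19
So p = 19

Answer: 19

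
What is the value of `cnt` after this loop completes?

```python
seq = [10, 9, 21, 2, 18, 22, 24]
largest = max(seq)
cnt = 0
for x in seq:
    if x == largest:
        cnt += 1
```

Count of max value 24 in [10, 9, 21, 2, 18, 22, 24]
`cnt` takes the values: 0 → 1

Answer: 1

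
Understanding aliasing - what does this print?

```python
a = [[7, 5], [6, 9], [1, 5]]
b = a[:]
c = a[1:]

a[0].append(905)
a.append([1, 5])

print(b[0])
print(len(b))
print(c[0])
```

Key concept: slice with nested mutation.
Step by step:
`a = [[7, 5], [6, 9], [1, 5]]` → a = [[7, 5], [6, 9], [1, 5]]
`b = a[:]` → b = [[7, 5], [6, 9], [1, 5]]
`c = a[1:]` → c = [[6, 9], [1, 5]]
`a[0].append(905)` → a = [[7, 5, 905], [6, 9], [1, 5]]; b = [[7, 5, 905], [6, 9], [1, 5]]
`a.append([1, 5])` → a = [[7, 5, 905], [6, 9], [1, 5], [1, 5]]
`print(b[0])` → prints [7, 5, 905]
`print(len(b))` → prints 3
`print(c[0])` → prints [6, 9]

Answer:
[7, 5, 905]
3
[6, 9]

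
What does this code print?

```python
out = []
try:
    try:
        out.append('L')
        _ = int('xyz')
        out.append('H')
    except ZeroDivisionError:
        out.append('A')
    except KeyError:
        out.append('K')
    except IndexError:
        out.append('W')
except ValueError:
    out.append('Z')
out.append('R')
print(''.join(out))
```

Execution trace: 'L' (try body) → 'Z' (outer except ValueError) → 'R' (after the try/except). Output: LZR

Answer: LZR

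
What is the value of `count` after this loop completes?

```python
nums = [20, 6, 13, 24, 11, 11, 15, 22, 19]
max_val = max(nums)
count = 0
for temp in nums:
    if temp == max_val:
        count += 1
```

Count of max value 24 in [20, 6, 13, 24, 11, 11, 15, 22, 19]
`count` takes the values: 0 → 1

Answer: 1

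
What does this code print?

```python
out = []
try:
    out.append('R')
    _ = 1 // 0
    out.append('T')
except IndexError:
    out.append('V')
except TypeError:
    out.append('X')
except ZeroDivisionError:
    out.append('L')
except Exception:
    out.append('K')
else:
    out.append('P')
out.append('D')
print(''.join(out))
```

Execution trace: 'R' (try body) → 'L' (except ZeroDivisionError) → 'D' (after the try/except). Output: RLD

Answer: RLD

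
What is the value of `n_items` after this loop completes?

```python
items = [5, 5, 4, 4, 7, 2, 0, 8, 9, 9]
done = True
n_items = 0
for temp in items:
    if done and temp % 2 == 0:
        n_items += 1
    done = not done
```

Count even values at even positions
`n_items` takes the values: 0 → 1 → 2

Answer: 2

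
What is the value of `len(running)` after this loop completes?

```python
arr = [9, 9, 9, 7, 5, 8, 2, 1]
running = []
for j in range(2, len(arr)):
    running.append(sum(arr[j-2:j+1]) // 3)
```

Number of 3-element averages
`running` takes the values: [] → [9] → [9, 8] → [9, 8, 7] → [9, 8, 7, 6] → [9, 8, 7, 6, 5] → [9, 8, 7, 6, 5, 3]
So `len(running)` = 6

Answer: 6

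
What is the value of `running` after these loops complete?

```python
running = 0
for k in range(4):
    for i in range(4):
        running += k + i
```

Sum of all k+i for k,i in 4x4
`running` takes the values: 0 → 1 → 3 → 6 → 7 → 9 → 12 → 16 → 18 → 21 → 25 → 30 → 33 → 37 → 42 → 48

Answer: 48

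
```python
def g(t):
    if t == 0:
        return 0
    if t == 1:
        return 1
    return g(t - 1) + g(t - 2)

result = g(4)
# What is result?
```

Build up from base cases: g(0)=0, g(1)=1, g(2)=1, g(3)=2, g(4)=3

Answer: 3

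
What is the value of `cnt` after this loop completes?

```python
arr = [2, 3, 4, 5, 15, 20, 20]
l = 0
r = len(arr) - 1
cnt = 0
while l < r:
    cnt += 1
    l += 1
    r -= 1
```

Iterations until pointers meet (list length 7)
`cnt` takes the values: 0 → 1 → 2 → 3

Answer: 3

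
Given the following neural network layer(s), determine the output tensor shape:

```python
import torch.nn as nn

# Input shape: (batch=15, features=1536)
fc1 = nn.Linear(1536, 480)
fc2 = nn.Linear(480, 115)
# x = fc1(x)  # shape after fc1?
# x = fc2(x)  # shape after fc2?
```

Input: (15, 1536) -> after fc1: (15, 480) -> Output: (15, 115)

Answer: (15, 115)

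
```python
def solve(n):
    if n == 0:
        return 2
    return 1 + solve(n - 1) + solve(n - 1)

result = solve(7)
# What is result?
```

solve(n) = 1 + 2·solve(n-1), solve(0)=2. Closed form: (2+1)·2^7 - 1 = 383.

Answer: 383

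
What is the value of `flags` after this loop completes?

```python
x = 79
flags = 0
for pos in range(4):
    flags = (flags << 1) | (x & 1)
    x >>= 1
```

Reverse lowest 4 bits of 79
`flags` takes the values: 0 → 1 → 3 → 7 → 15

Answer: 15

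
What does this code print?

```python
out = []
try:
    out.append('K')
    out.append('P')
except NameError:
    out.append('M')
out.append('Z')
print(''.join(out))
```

Execution trace: 'K' (try body) → 'P' (try body, no exception) → 'Z' (after the try/except). Output: KPZ

Answer: KPZ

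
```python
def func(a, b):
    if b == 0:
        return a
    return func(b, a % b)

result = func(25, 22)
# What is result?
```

func(25, 22) -> func(22, 3) -> func(3, 1) -> func(1, 0) -> 1

Answer: 1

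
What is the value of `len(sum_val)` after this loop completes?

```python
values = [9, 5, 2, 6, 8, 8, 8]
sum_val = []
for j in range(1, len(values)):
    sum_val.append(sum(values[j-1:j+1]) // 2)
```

Number of 2-element averages
`sum_val` takes the values: [] → [7] → [7, 3] → [7, 3, 4] → [7, 3, 4, 7] → [7, 3, 4, 7, 8] → [7, 3, 4, 7, 8, 8]
So `len(sum_val)` = 6

Answer: 6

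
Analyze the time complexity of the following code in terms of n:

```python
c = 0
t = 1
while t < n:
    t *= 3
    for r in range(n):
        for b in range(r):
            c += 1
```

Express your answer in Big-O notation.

Each loop level contributes: log n × n × n. Multiplying the contributions gives O(n^2 log n).

Answer: O(n^2 log n)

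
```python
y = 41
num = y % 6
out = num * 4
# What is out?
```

Trace:
`y = 41` → y = 41
`num = y % 6` → num = 5
`out = num * 4` → out = 20
So out = 20

Answer: 20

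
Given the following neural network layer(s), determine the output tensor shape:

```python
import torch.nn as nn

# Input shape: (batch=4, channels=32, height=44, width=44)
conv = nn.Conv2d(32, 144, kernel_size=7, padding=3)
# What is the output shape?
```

Input: (4, 32, 44, 44) -> Output: (4, 144, 44, 44)

Answer: (4, 144, 44, 44)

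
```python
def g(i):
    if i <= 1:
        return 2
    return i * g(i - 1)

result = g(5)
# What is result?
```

g(5) = 5 * 4 * 3 * 2 * 2 = 240

Answer: 240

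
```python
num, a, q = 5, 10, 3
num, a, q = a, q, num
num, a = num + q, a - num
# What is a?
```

Trace:
`num, a, q = 5, 10, 3` → num = 5; a = 10; q = 3
`num, a, q = a, q, num` → num = 10; a = 3; q = 5
`num, a = num + q, a - num` → num = 15; a = -7
So a = -7

Answer: -7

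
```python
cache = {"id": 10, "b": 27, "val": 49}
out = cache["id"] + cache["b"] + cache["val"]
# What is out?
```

Trace:
`cache = {"id": 10, "b": 27, "val": 49}` → cache = {'id': 10, 'b': 27, 'val': 49}
`out = cache["id"] + cache["b"] + cache["val"]` → out = 86
So out = 86

Answer: 86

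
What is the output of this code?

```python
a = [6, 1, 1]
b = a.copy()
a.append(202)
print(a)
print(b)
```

Key concept: list.copy() creates independent copy.
Step by step:
`a = [6, 1, 1]` → a = [6, 1, 1]
`b = a.copy()` → b = [6, 1, 1]
`a.append(202)` → a = [6, 1, 1, 202]
`print(a)` → prints [6, 1, 1, 202]
`print(b)` → prints [6, 1, 1]

Answer:
[6, 1, 1, 202]
[6, 1, 1]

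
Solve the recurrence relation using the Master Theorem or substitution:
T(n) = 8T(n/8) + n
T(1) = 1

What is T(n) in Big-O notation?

By Master Theorem: a=8, b=8, f(n)=n. Since log_8(8) = 1 and f(n) = Θ(n^1), Case 2 applies. T(n) = O(n log n).

Answer: O(n log n)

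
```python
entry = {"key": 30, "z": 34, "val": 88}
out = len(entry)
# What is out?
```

Trace:
`entry = {"key": 30, "z": 34, "val": 88}` → entry = {'key': 30, 'z': 34, 'val': 88}
`out = len(entry)` → out = 3
So out = 3

Answer: 3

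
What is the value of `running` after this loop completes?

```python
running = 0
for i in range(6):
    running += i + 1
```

Start at 0, add 1 to 6 = 21
`running` takes the values: 0 → 1 → 3 → 6 → 10 → 15 → 21

Answer: 21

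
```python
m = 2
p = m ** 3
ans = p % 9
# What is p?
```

Trace:
`m = 2` → m = 2
`p = m ** 3` → p = 8
`ans = p % 9` → ans = 8
So p = 8

Answer: 8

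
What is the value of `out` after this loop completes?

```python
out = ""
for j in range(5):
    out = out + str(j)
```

Concatenate digits 0 to 4
`out` takes the values: "" → "0" → "01" → "012" → "0123" → "01234"

Answer: "01234"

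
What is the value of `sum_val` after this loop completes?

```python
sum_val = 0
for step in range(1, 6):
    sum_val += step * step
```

Sum of squares 1² to 5² = 55
`sum_val` takes the values: 0 → 1 → 5 → 14 → 30 → 55

Answer: 55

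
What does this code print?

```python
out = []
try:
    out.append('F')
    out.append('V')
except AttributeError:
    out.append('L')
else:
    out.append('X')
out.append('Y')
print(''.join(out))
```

Execution trace: 'F' (try body) → 'V' (try body, no exception) → 'X' (else) → 'Y' (after the try/except). Output: FVXY

Answer: FVXY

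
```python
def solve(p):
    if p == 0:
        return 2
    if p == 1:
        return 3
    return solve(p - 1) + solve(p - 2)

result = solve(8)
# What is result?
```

Build up from base cases: solve(0)=2, solve(1)=3, solve(2)=5, solve(3)=8, solve(4)=13, solve(5)=21, solve(6)=34, ..., solve(8)=89

Answer: 89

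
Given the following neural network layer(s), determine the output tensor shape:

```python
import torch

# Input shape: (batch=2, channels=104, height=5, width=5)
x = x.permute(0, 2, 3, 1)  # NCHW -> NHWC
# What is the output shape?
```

Input: (2, 104, 5, 5) -> Output: (2, 5, 5, 104)

Answer: (2, 5, 5, 104)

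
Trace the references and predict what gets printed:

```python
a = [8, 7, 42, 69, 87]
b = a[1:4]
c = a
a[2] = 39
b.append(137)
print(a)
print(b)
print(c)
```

Key concept: slice vs alias.
Step by step:
`a = [8, 7, 42, 69, 87]` → a = [8, 7, 42, 69, 87]
`b = a[1:4]` → b = [7, 42, 69]
`c = a` → c = [8, 7, 42, 69, 87] (same object as a)
`a[2] = 39` → a = [8, 7, 39, 69, 87] (same object as c); c = [8, 7, 39, 69, 87] (same object as a)
`b.append(137)` → b = [7, 42, 69, 137]
`print(a)` → prints [8, 7, 39, 69, 87]
`print(b)` → prints [7, 42, 69, 137]
`print(c)` → prints [8, 7, 39, 69, 87]

Answer:
[8, 7, 39, 69, 87]
[7, 42, 69, 137]
[8, 7, 39, 69, 87]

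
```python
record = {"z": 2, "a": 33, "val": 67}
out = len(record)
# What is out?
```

Trace:
`record = {"z": 2, "a": 33, "val": 67}` → record = {'z': 2, 'a': 33, 'val': 67}
`out = len(record)` → out = 3
So out = 3

Answer: 3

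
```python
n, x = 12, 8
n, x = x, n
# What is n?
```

Trace:
`n, x = 12, 8` → n = 12; x = 8
`n, x = x, n` → n = 8; x = 12
So n = 8

Answer: 8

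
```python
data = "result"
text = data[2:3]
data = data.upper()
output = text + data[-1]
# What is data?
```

Trace:
`data = "result"` → data = 'result'
`text = data[2:3]` → text = 's'
`data = data.upper()` → data = 'RESULT'
`output = text + data[-1]` → output = 'sT'
So data = 'RESULT'

Answer: 'RESULT'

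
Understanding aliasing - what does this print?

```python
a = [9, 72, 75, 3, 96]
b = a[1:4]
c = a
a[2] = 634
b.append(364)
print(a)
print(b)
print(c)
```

Key concept: slice vs alias.
Step by step:
`a = [9, 72, 75, 3, 96]` → a = [9, 72, 75, 3, 96]
`b = a[1:4]` → b = [72, 75, 3]
`c = a` → c = [9, 72, 75, 3, 96] (same object as a)
`a[2] = 634` → a = [9, 72, 634, 3, 96] (same object as c); c = [9, 72, 634, 3, 96] (same object as a)
`b.append(364)` → b = [72, 75, 3, 364]
`print(a)` → prints [9, 72, 634, 3, 96]
`print(b)` → prints [72, 75, 3, 364]
`print(c)` → prints [9, 72, 634, 3, 96]

Answer:
[9, 72, 634, 3, 96]
[72, 75, 3, 364]
[9, 72, 634, 3, 96]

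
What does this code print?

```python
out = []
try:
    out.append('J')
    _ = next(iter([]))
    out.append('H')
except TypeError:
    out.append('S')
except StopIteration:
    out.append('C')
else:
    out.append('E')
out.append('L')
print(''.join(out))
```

Execution trace: 'J' (try body) → 'C' (except StopIteration) → 'L' (after the try/except). Output: JCL

Answer: JCL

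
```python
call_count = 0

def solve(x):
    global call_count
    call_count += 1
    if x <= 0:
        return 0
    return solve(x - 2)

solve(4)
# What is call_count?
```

Linear recursion stepping by 2: 3 calls from x=4 down to ≤0.

Answer: 3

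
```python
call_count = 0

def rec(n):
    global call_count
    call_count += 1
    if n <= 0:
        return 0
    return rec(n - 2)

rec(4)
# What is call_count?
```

Linear recursion stepping by 2: 3 calls from n=4 down to ≤0.

Answer: 3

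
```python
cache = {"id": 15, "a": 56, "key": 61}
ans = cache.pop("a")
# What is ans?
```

Trace:
`cache = {"id": 15, "a": 56, "key": 61}` → cache = {'id': 15, 'a': 56, 'key': 61}
`ans = cache.pop("a")` → cache = {'id': 15, 'key': 61}; ans = 56
So ans = 56

Answer: 56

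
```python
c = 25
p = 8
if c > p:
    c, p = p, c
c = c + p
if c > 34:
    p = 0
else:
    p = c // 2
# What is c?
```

Trace:
`c = 25` → c = 25
`p = 8` → p = 8
`if c > p: ...` → c > p is True → c = 8; p = 25
`c = c + p` → c = 33
`if c > 34: ...` → c > 34 is False, take else branch → p = 16
So c = 33

Answer: 33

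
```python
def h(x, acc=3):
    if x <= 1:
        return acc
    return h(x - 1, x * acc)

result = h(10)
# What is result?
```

Accumulator trace (n, acc): (10, 3) -> (9, 30) -> (8, 270) -> (7, 2160) -> (6, 15120) -> (5, 90720) -> (4, 453600) -> (3, 1814400) -> (2, 5443200) -> (1, 10886400) -> return 10886400

Answer: 10886400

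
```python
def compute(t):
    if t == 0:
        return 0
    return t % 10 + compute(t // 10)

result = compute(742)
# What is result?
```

Sum of digits of 742: 2 + 4 + 7 = 13

Answer: 13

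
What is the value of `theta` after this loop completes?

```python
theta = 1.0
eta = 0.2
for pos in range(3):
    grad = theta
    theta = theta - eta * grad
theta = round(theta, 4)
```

Gradient descent: w = 1.0 * (1 - 0.2)^3
`theta` takes the values: 1.0 → 0.8 → 0.64 → 0.512

Answer: 0.512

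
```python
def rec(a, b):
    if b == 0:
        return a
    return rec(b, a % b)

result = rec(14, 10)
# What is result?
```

rec(14, 10) -> rec(10, 4) -> rec(4, 2) -> rec(2, 0) -> 2

Answer: 2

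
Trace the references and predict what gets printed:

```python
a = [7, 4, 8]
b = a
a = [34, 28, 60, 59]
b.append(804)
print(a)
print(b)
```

Key concept: rebinding vs mutation: a is rebound to a new list, b still points at the original.
Step by step:
`a = [7, 4, 8]` → a = [7, 4, 8]
`b = a` → b = [7, 4, 8] (same object as a)
`a = [34, 28, 60, 59]` → a = [34, 28, 60, 59]
`b.append(804)` → b = [7, 4, 8, 804]
`print(a)` → prints [34, 28, 60, 59]
`print(b)` → prints [7, 4, 8, 804]

Answer:
[34, 28, 60, 59]
[7, 4, 8, 804]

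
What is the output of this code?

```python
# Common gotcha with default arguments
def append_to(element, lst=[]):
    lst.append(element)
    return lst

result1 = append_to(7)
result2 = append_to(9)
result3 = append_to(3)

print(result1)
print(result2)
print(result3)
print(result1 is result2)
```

Key concept: mutable default argument gotcha.
Step by step:
`result1 = append_to(7)` → result1 = [7]
`result2 = append_to(9)` → result1 = [7, 9] (same object as result2); result2 = [7, 9] (same object as result1)
`result3 = append_to(3)` → result1 = [7, 9, 3] (same object as result2, result3); result2 = [7, 9, 3] (same object as result1, result3); result3 = [7, 9, 3] (same object as result1, result2)
`print(result1)` → prints [7, 9, 3]
`print(result2)` → prints [7, 9, 3]
`print(result3)` → prints [7, 9, 3]
`print(result1 is result2)` → prints True

Answer:
[7, 9, 3]
[7, 9, 3]
[7, 9, 3]
True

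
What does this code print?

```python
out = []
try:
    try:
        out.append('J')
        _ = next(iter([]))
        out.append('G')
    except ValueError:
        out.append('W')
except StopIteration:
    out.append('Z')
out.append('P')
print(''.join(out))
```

Execution trace: 'J' (try body) → 'Z' (outer except StopIteration) → 'P' (after the try/except). Output: JZP

Answer: JZP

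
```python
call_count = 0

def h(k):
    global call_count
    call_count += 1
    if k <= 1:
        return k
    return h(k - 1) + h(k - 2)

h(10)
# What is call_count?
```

Calls(k) = 1 + Calls(k-1) + Calls(k-2); Calls(0)=Calls(1)=1. For k=10 this gives 177.

Answer: 177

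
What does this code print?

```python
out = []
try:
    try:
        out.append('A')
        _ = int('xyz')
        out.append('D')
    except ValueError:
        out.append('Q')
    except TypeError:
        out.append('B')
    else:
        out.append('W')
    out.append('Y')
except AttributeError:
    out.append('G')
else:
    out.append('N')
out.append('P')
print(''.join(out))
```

Execution trace: 'A' (inner try body) → 'Q' (inner except ValueError) → 'Y' (try body, no exception) → 'N' (else) → 'P' (after the try/except). Output: AQYNP

Answer: AQYNP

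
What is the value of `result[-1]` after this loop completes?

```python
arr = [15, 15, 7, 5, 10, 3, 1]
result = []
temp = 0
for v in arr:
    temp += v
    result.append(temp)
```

Cumulative sum ends at 56
`result` takes the values: [] → [15] → [15, 30] → [15, 30, 37] → [15, 30, 37, 42] → [15, 30, 37, 42, 52] → [15, 30, 37, 42, 52, 55] → [15, 30, 37, 42, 52, 55, 56]
So `result[-1]` = 56

Answer: 56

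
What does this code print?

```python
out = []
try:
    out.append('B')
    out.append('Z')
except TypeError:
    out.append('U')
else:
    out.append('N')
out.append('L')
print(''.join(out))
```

Execution trace: 'B' (try body) → 'Z' (try body, no exception) → 'N' (else) → 'L' (after the try/except). Output: BZNL

Answer: BZNL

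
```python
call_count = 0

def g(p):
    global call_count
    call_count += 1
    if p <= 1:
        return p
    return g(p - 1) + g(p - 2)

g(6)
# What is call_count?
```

Calls(p) = 1 + Calls(p-1) + Calls(p-2); Calls(0)=Calls(1)=1. For p=6 this gives 25.

Answer: 25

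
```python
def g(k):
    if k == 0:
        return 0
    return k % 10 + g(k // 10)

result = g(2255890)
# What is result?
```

Sum of digits of 2255890: 0 + 9 + 8 + 5 + 5 + 2 + 2 = 31

Answer: 31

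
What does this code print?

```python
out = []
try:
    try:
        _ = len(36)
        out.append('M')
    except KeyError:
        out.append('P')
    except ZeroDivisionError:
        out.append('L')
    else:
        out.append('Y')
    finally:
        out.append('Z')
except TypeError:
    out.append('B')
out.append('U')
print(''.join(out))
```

Execution trace: 'Z' (finally) → 'B' (outer except TypeError) → 'U' (after the try/except). Output: ZBU

Answer: ZBU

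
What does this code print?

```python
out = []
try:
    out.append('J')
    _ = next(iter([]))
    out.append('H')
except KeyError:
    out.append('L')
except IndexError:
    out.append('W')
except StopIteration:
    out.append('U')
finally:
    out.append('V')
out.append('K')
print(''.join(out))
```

Execution trace: 'J' (try body) → 'U' (except StopIteration) → 'V' (finally) → 'K' (after the try/except). Output: JUVK

Answer: JUVK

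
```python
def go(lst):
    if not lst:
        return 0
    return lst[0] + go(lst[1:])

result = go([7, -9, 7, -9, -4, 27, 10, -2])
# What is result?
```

7 + (-9) + 7 + (-9) + (-4) + 27 + 10 + (-2) + 0 = 27

Answer: 27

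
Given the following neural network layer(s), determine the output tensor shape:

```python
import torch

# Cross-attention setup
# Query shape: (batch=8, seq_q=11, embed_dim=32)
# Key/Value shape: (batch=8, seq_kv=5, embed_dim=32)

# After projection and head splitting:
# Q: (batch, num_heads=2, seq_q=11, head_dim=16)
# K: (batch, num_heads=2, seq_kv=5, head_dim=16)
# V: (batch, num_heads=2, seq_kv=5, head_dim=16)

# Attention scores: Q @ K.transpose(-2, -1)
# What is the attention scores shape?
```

Input: (8, 11, 32) -> Output: (8, 2, 11, 5)

Answer: (8, 2, 11, 5)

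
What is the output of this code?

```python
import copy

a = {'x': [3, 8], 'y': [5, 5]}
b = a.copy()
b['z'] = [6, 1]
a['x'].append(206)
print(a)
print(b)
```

Key concept: shallow copy of dict with mutable values.
Step by step:
`a = {'x': [3, 8], 'y': [5, 5]}` → a = {'x': [3, 8], 'y': [5, 5]}
`b = a.copy()` → b = {'x': [3, 8], 'y': [5, 5]}
`b['z'] = [6, 1]` → b = {'x': [3, 8], 'y': [5, 5], 'z': [6, 1]}
`a['x'].append(206)` → a = {'x': [3, 8, 206], 'y': [5, 5]}; b = {'x': [3, 8, 206], 'y': [5, 5], 'z': [6, 1]}
`print(a)` → prints {'x': [3, 8, 206], 'y': [5, 5]}
`print(b)` → prints {'x': [3, 8, 206], 'y': [5, 5], 'z': [6, 1]}

Answer:
{'x': [3, 8, 206], 'y': [5, 5]}
{'x': [3, 8, 206], 'y': [5, 5], 'z': [6, 1]}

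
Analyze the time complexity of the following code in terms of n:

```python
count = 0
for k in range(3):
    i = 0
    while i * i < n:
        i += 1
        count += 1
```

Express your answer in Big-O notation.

Each loop level contributes: 1 × √n. Multiplying the contributions gives O(√n).

Answer: O(√n)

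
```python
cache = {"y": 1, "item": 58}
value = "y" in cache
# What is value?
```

Trace:
`cache = {"y": 1, "item": 58}` → cache = {'y': 1, 'item': 58}
`value = "y" in cache` → value = True
So value = True

Answer: True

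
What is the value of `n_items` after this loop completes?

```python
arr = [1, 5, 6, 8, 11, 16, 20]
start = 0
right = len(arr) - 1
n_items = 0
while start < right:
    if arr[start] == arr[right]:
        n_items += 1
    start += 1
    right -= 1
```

Count matching pairs from ends
`n_items` takes the values: 0

Answer: 0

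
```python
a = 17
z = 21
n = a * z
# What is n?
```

Trace:
`a = 17` → a = 17
`z = 21` → z = 21
`n = a * z` → n = 357
So n = 357

Answer: 357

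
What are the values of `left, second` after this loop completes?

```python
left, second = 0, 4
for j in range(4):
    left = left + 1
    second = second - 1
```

left goes 0→4, second goes 4→0
`left, second` takes the values: (0, 4) → (1, 4) → (1, 3) → (2, 3) → (2, 2) → (3, 2) → (3, 1) → (4, 1) → (4, 0)

Answer: 4, 0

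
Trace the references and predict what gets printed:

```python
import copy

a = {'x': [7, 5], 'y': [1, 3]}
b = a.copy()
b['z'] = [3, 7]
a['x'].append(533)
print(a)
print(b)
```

Key concept: shallow copy of dict with mutable values.
Step by step:
`a = {'x': [7, 5], 'y': [1, 3]}` → a = {'x': [7, 5], 'y': [1, 3]}
`b = a.copy()` → b = {'x': [7, 5], 'y': [1, 3]}
`b['z'] = [3, 7]` → b = {'x': [7, 5], 'y': [1, 3], 'z': [3, 7]}
`a['x'].append(533)` → a = {'x': [7, 5, 533], 'y': [1, 3]}; b = {'x': [7, 5, 533], 'y': [1, 3], 'z': [3, 7]}
`print(a)` → prints {'x': [7, 5, 533], 'y': [1, 3]}
`print(b)` → prints {'x': [7, 5, 533], 'y': [1, 3], 'z': [3, 7]}

Answer:
{'x': [7, 5, 533], 'y': [1, 3]}
{'x': [7, 5, 533], 'y': [1, 3], 'z': [3, 7]}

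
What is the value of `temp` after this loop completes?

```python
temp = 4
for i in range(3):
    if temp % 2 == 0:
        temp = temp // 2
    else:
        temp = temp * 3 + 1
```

Collatz-style transformation from 4
`temp` takes the values: 4 → 2 → 1 → 4

Answer: 4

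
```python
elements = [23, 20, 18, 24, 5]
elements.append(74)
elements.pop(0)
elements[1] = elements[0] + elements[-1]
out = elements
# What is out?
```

Trace:
`elements = [23, 20, 18, 24, 5]` → elements = [23, 20, 18, 24, 5]
`elements.append(74)` → elements = [23, 20, 18, 24, 5, 74]
`elements.pop(0)` → elements = [20, 18, 24, 5, 74]
`elements[1] = elements[0] + elements[-1]` → elements = [20, 94, 24, 5, 74]
`out = elements` → out = [20, 94, 24, 5, 74]
So out = [20, 94, 24, 5, 74]

Answer: [20, 94, 24, 5, 74]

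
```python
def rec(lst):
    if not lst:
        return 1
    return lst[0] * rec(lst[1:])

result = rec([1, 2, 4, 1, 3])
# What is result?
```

Product over [1, 2, 4, 1, 3] = 1 * 2 * 4 * 1 * 3 = 24

Answer: 24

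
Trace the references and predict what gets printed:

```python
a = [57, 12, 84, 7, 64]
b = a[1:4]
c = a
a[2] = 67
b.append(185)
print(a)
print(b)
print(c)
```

Key concept: slice vs alias.
Step by step:
`a = [57, 12, 84, 7, 64]` → a = [57, 12, 84, 7, 64]
`b = a[1:4]` → b = [12, 84, 7]
`c = a` → c = [57, 12, 84, 7, 64] (same object as a)
`a[2] = 67` → a = [57, 12, 67, 7, 64] (same object as c); c = [57, 12, 67, 7, 64] (same object as a)
`b.append(185)` → b = [12, 84, 7, 185]
`print(a)` → prints [57, 12, 67, 7, 64]
`print(b)` → prints [12, 84, 7, 185]
`print(c)` → prints [57, 12, 67, 7, 64]

Answer:
[57, 12, 67, 7, 64]
[12, 84, 7, 185]
[57, 12, 67, 7, 64]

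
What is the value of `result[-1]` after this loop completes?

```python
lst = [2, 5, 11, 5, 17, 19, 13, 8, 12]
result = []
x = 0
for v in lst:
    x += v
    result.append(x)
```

Cumulative sum ends at 92
`result` takes the values: [] → [2] → [2, 7] → [2, 7, 18] → [2, 7, 18, 23] → [2, 7, 18, 23, 40] → [2, 7, 18, 23, 40, 59] → [2, 7, 18, 23, 40, 59, 72] → [2, 7, 18, 23, 40, 59, 72, 80] → [2, 7, 18, 23, 40, 59, 72, 80, 92]
So `result[-1]` = 92

Answer: 92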